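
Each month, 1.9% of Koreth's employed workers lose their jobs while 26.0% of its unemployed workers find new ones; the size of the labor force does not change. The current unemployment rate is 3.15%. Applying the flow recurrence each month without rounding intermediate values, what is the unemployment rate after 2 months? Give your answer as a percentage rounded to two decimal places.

With a fixed labor force, u_{t+1} = u_t + s·(1−u_t) − f·u_t = u_t·(1−s−f) + s.
Here 1−s−f = 0.721 and s = 0.019.
u_1 = 0.031500 × 0.721 + 0.019 = 0.041711.
u_2 = 0.041711 × 0.721 + 0.019 = 0.049074.

Unemployment rate after two months ≈ 4.91%.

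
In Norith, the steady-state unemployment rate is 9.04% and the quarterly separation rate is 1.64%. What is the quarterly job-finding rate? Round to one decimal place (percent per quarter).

Job-finding rate ≈ 16.5% per quarter.

From u* = s/(s+f): f = s·(1−u)/u.
f = 1.64 × (1 − 0.0904) / 0.0904 = 1.4917 / 0.0904 ≈ 16.5% per quarter.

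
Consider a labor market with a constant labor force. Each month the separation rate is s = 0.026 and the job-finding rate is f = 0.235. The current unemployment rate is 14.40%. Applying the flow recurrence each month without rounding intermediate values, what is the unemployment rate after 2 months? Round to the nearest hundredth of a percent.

Unemployment rate after two months ≈ 12.39%.

With a fixed labor force, u_{t+1} = u_t + s·(1−u_t) − f·u_t = u_t·(1−s−f) + s.
Here 1−s−f = 0.739 and s = 0.026.
u_1 = 0.144000 × 0.739 + 0.026 = 0.132416.
u_2 = 0.132416 × 0.739 + 0.026 = 0.123855.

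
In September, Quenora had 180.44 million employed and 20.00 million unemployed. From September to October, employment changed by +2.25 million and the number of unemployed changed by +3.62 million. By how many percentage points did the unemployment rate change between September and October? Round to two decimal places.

The unemployment rate changed by +1.47 percentage points.

September: labor force = 180.44 + 20.00 = 200.44; u = 20.00/200.44 = 9.98%.
October: labor force = 182.69 + 23.62 = 206.31; u = 23.62/206.31 = 11.45%.
Change = 11.45% − 9.98% = +1.47 pp.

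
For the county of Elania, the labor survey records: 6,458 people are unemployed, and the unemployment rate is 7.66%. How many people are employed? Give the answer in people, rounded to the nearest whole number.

About 77,850 are employed.

Labor force = U / u = 6,458 / 0.0766 ≈ 84,308.
Employed = labor force − unemployed = 84,308 − 6,458 = 77,850.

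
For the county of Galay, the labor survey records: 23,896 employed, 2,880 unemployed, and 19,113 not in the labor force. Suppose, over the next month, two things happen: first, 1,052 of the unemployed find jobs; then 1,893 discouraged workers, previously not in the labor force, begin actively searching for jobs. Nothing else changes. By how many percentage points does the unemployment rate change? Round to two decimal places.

Initially, labor force = 23,896 + 2,880 = 26,776, so u = 2,880/26,776 = 10.76%.
After the first change, unemployed falls and employed rises by 1,052; labor force unchanged → E = 24,948, U = 1,828, labor force = 26,776.
After the second change, unemployed and labor force both rise by 1,893 → E = 24,948, U = 3,721, labor force = 28,669.
New unemployment rate = 3,721 / 28,669 = 12.98%.
Change = 12.98% − 10.76% = +2.22 percentage points.

The unemployment rate changes by +2.22 percentage points.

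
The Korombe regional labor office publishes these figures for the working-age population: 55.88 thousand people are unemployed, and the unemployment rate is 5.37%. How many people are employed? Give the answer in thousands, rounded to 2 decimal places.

About 984.72 thousand are employed.

Labor force = U / u = 55.88 / 0.0537 ≈ 1,040.60 thousand.
Employed = labor force − unemployed = 1,040.60 − 55.88 = 984.72 thousand.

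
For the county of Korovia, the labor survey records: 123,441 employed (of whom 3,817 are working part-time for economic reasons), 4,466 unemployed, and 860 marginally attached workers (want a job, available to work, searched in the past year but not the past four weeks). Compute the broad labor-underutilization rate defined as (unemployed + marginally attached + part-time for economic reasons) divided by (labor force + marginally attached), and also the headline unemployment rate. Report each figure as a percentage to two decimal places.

Labor force = 123,441 + 4,466 = 127,907.
Numerator = 4,466 + 860 + 3,817 = 9,143.
Denominator = 127,907 + 860 = 128,767.
Broad rate = 9,143 / 128,767 = 7.10%.
Headline unemployment rate = 4,466 / 127,907 = 3.49%.

Broad underutilization rate ≈ 7.10%; headline unemployment rate ≈ 3.49%.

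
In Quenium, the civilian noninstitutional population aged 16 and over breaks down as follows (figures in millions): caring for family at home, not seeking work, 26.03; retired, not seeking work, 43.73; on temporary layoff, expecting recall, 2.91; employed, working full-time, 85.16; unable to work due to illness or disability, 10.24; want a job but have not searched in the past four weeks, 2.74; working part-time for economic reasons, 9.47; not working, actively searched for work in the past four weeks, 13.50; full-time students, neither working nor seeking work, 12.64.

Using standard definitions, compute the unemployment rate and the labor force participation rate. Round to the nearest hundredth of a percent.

Employed = 85.16 + 9.47 = 94.63 million (anyone who worked, including part-time for economic reasons, counts as employed).
Unemployed = 2.91 + 13.50 = 16.41 million (jobless and actively searching, or on temporary layoff).
Labor force = 94.63 + 16.41 = 111.04 million.
Not in labor force = 26.03 + 43.73 + 10.24 + 2.74 + 12.64 = 95.38 million (those not working and not actively searching are outside the labor force — including those who want a job but have given up searching).
Civilian working-age population = 111.04 + 95.38 = 206.42 million.
Unemployment rate = 16.41 / 111.04 = 14.78%.
Labor force participation rate = 111.04 / 206.42 = 53.79%.

Unemployment rate ≈ 14.78%; labor force participation rate ≈ 53.79%.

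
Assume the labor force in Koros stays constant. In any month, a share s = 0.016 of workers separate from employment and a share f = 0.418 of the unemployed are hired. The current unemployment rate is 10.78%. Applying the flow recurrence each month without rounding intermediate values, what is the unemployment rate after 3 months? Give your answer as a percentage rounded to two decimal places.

With a fixed labor force, u_{t+1} = u_t + s·(1−u_t) − f·u_t = u_t·(1−s−f) + s.
Here 1−s−f = 0.566 and s = 0.016.
u_1 = 0.107800 × 0.566 + 0.016 = 0.077015.
u_2 = 0.077015 × 0.566 + 0.016 = 0.059590.
u_3 = 0.059590 × 0.566 + 0.016 = 0.049728.

Unemployment rate after three months ≈ 4.97%.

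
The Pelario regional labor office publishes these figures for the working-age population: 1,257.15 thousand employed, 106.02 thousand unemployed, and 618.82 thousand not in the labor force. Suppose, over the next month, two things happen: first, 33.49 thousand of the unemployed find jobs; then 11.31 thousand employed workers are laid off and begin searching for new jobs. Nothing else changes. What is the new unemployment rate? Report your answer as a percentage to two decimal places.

New unemployment rate ≈ 6.15%.

Initially, labor force = 1,257.15 + 106.02 = 1,363.17 thousand, so u = 106.02/1,363.17 = 7.78%.
After the first change, unemployed falls and employed rises by 33.49; labor force unchanged → E = 1,290.64, U = 72.53, labor force = 1,363.17 thousand.
After the second change, employed falls and unemployed rises by 11.31; labor force unchanged → E = 1,279.33, U = 83.84, labor force = 1,363.17 thousand.
New unemployment rate = 83.84 / 1,363.17 = 6.15%.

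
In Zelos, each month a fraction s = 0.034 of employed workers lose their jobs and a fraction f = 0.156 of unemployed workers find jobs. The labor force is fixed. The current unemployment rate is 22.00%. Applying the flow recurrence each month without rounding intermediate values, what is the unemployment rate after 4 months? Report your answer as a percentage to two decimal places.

Unemployment rate after four months ≈ 19.66%.

With a fixed labor force, u_{t+1} = u_t + s·(1−u_t) − f·u_t = u_t·(1−s−f) + s.
Here 1−s−f = 0.810 and s = 0.034.
u_1 = 0.220000 × 0.810 + 0.034 = 0.212200.
u_2 = 0.212200 × 0.810 + 0.034 = 0.205882.
u_3 = 0.205882 × 0.810 + 0.034 = 0.200764.
u_4 = 0.200764 × 0.810 + 0.034 = 0.196619.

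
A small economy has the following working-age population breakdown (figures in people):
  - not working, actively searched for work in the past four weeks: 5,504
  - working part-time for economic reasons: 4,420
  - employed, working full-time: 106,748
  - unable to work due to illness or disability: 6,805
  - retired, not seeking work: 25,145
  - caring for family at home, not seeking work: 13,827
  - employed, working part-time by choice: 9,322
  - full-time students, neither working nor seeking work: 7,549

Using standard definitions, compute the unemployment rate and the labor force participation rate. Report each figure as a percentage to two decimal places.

Employed = 4,420 + 106,748 + 9,322 = 120,490 (anyone who worked, including part-time for economic reasons, counts as employed).
Unemployed = 5,504.
Labor force = 120,490 + 5,504 = 125,994.
Not in labor force = 6,805 + 25,145 + 13,827 + 7,549 = 53,326 (those not working and not actively searching are outside the labor force).
Civilian working-age population = 125,994 + 53,326 = 179,320.
Unemployment rate = 5,504 / 125,994 = 4.37%.
Labor force participation rate = 125,994 / 179,320 = 70.26%.

Unemployment rate ≈ 4.37%; labor force participation rate ≈ 70.26%.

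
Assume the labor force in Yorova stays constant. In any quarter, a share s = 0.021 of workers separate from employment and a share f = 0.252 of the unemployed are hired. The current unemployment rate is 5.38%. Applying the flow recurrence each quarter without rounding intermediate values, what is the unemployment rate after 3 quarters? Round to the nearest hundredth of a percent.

With a fixed labor force, u_{t+1} = u_t + s·(1−u_t) − f·u_t = u_t·(1−s−f) + s.
Here 1−s−f = 0.727 and s = 0.021.
u_1 = 0.053800 × 0.727 + 0.021 = 0.060113.
u_2 = 0.060113 × 0.727 + 0.021 = 0.064702.
u_3 = 0.064702 × 0.727 + 0.021 = 0.068038.

Unemployment rate after three quarters ≈ 6.80%.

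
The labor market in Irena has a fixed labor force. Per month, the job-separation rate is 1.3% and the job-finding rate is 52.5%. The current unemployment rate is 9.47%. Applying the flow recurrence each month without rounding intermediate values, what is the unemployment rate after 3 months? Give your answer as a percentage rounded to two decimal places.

Unemployment rate after three months ≈ 3.11%.

With a fixed labor force, u_{t+1} = u_t + s·(1−u_t) − f·u_t = u_t·(1−s−f) + s.
Here 1−s−f = 0.462 and s = 0.013.
u_1 = 0.094700 × 0.462 + 0.013 = 0.056751.
u_2 = 0.056751 × 0.462 + 0.013 = 0.039219.
u_3 = 0.039219 × 0.462 + 0.013 = 0.031119.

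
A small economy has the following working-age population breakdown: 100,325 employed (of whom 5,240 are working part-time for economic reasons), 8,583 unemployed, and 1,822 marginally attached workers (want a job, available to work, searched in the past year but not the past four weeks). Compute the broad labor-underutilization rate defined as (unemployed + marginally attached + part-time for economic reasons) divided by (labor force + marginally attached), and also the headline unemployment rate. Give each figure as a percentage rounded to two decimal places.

Broad underutilization rate ≈ 14.13%; headline unemployment rate ≈ 7.88%.

Labor force = 100,325 + 8,583 = 108,908.
Numerator = 8,583 + 1,822 + 5,240 = 15,645.
Denominator = 108,908 + 1,822 = 110,730.
Broad rate = 15,645 / 110,730 = 14.13%.
Headline unemployment rate = 8,583 / 108,908 = 7.88%.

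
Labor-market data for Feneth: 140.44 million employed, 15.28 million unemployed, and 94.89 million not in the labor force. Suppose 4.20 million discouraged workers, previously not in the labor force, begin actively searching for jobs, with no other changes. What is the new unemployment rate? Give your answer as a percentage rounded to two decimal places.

New unemployment rate ≈ 12.18%.

Initially, labor force = 140.44 + 15.28 = 155.72 million, so u = 15.28/155.72 = 9.81%.
After the change, unemployed and labor force both rise by 4.20 → E = 140.44, U = 19.48, labor force = 159.92 million.
New unemployment rate = 19.48 / 159.92 = 12.18%.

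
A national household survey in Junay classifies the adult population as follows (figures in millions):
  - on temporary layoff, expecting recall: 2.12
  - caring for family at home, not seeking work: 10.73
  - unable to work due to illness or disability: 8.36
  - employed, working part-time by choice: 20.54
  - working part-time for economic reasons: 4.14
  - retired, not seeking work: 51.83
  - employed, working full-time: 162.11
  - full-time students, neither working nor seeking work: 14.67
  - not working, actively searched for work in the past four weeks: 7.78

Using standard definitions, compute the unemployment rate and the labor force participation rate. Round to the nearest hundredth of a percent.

Employed = 20.54 + 4.14 + 162.11 = 186.79 million (anyone who worked, including part-time for economic reasons, counts as employed).
Unemployed = 2.12 + 7.78 = 9.90 million (jobless and actively searching, or on temporary layoff).
Labor force = 186.79 + 9.90 = 196.69 million.
Not in labor force = 10.73 + 8.36 + 51.83 + 14.67 = 85.59 million (those not working and not actively searching are outside the labor force).
Civilian working-age population = 196.69 + 85.59 = 282.28 million.
Unemployment rate = 9.90 / 196.69 = 5.03%.
Labor force participation rate = 196.69 / 282.28 = 69.68%.

Unemployment rate ≈ 5.03%; labor force participation rate ≈ 69.68%.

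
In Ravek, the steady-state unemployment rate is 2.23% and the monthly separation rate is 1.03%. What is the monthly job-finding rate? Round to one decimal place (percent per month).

From u* = s/(s+f): f = s·(1−u)/u.
f = 1.03 × (1 − 0.0223) / 0.0223 = 1.0070 / 0.0223 ≈ 45.2% per month.

Job-finding rate ≈ 45.2% per month.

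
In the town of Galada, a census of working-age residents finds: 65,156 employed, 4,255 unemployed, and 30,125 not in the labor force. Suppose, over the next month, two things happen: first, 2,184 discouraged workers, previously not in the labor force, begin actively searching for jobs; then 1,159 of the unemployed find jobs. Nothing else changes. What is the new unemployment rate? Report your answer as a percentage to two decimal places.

Initially, labor force = 65,156 + 4,255 = 69,411, so u = 4,255/69,411 = 6.13%.
After the first change, unemployed and labor force both rise by 2,184 → E = 65,156, U = 6,439, labor force = 71,595.
After the second change, unemployed falls and employed rises by 1,159; labor force unchanged → E = 66,315, U = 5,280, labor force = 71,595.
New unemployment rate = 5,280 / 71,595 = 7.37%.

New unemployment rate ≈ 7.37%.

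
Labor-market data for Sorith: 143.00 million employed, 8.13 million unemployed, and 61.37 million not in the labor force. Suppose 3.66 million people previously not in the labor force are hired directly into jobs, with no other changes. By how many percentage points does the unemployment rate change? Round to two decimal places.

The unemployment rate changes by −0.13 percentage points.

Initially, labor force = 143.00 + 8.13 = 151.13 million, so u = 8.13/151.13 = 5.38%.
After the change, employed and labor force both rise by 3.66; unemployed unchanged → E = 146.66, U = 8.13, labor force = 154.79 million.
New unemployment rate = 8.13 / 154.79 = 5.25%.
Change = 5.25% − 5.38% = −0.13 percentage points.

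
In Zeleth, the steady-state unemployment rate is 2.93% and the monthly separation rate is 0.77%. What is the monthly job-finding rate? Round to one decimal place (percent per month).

Job-finding rate ≈ 25.5% per month.

From u* = s/(s+f): f = s·(1−u)/u.
f = 0.77 × (1 − 0.0293) / 0.0293 = 0.7474 / 0.0293 ≈ 25.5% per month.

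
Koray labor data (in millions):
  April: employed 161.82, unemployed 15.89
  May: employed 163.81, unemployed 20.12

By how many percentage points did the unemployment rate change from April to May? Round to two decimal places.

April: labor force = 161.82 + 15.89 = 177.71; u = 15.89/177.71 = 8.94%.
May: labor force = 163.81 + 20.12 = 183.93; u = 20.12/183.93 = 10.94%.
Change = 10.94% − 8.94% = +2.00 pp.

The unemployment rate changed by +2.00 percentage points.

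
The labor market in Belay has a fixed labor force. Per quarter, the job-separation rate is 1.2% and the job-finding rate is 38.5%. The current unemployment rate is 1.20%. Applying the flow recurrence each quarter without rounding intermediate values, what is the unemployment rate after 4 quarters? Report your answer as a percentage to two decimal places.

With a fixed labor force, u_{t+1} = u_t + s·(1−u_t) − f·u_t = u_t·(1−s−f) + s.
Here 1−s−f = 0.603 and s = 0.012.
u_1 = 0.012000 × 0.603 + 0.012 = 0.019236.
u_2 = 0.019236 × 0.603 + 0.012 = 0.023599.
u_3 = 0.023599 × 0.603 + 0.012 = 0.026230.
u_4 = 0.026230 × 0.603 + 0.012 = 0.027817.

Unemployment rate after four quarters ≈ 2.78%.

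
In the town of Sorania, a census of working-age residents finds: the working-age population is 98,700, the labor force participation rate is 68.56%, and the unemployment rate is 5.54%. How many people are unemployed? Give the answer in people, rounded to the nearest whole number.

About 3,749 are unemployed.

Labor force = 0.6856 × 98,700 = 67,669.
Unemployed = 0.0554 × 67,669 ≈ 3,749.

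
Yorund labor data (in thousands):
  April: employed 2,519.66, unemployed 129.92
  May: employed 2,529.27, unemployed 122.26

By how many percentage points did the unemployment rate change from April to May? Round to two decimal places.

April: labor force = 2,519.66 + 129.92 = 2,649.58; u = 129.92/2,649.58 = 4.90%.
May: labor force = 2,529.27 + 122.26 = 2,651.53; u = 122.26/2,651.53 = 4.61%.
Change = 4.61% − 4.90% = −0.29 pp.

The unemployment rate changed by −0.29 percentage points.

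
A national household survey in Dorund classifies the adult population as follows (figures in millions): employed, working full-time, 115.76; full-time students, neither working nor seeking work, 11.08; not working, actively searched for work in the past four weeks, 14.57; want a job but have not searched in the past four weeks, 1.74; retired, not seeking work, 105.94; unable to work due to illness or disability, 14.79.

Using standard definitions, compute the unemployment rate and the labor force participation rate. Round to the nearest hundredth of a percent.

Unemployment rate ≈ 11.18%; labor force participation rate ≈ 49.39%.

Employed = 115.76 million.
Unemployed = 14.57 million.
Labor force = 115.76 + 14.57 = 130.33 million.
Not in labor force = 11.08 + 1.74 + 105.94 + 14.79 = 133.55 million (those not working and not actively searching are outside the labor force — including those who want a job but have given up searching).
Civilian working-age population = 130.33 + 133.55 = 263.88 million.
Unemployment rate = 14.57 / 130.33 = 11.18%.
Labor force participation rate = 130.33 / 263.88 = 49.39%.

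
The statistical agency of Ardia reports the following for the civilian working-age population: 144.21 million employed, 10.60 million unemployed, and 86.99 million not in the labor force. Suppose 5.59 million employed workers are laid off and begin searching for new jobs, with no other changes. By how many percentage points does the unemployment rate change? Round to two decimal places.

The unemployment rate changes by +3.61 percentage points.

Initially, labor force = 144.21 + 10.60 = 154.81 million, so u = 10.60/154.81 = 6.85%.
After the change, employed falls and unemployed rises by 5.59; labor force unchanged → E = 138.62, U = 16.19, labor force = 154.81 million.
New unemployment rate = 16.19 / 154.81 = 10.46%.
Change = 10.46% − 6.85% = +3.61 percentage points.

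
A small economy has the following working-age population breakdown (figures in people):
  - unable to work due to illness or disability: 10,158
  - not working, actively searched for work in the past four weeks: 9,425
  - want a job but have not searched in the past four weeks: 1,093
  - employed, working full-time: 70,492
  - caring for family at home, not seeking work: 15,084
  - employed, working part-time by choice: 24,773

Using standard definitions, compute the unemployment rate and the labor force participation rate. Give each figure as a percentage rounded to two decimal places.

Employed = 70,492 + 24,773 = 95,265.
Unemployed = 9,425.
Labor force = 95,265 + 9,425 = 104,690.
Not in labor force = 10,158 + 1,093 + 15,084 = 26,335 (those not working and not actively searching are outside the labor force — including those who want a job but have given up searching).
Civilian working-age population = 104,690 + 26,335 = 131,025.
Unemployment rate = 9,425 / 104,690 = 9.00%.
Labor force participation rate = 104,690 / 131,025 = 79.90%.

Unemployment rate ≈ 9.00%; labor force participation rate ≈ 79.90%.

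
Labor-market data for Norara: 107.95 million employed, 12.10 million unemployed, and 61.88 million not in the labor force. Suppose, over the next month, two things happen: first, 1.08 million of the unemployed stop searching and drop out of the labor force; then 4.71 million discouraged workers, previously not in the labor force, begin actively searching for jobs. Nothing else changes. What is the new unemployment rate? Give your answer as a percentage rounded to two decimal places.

Initially, labor force = 107.95 + 12.10 = 120.05 million, so u = 12.10/120.05 = 10.08%.
After the first change, unemployed and labor force both fall by 1.08 → E = 107.95, U = 11.02, labor force = 118.97 million.
After the second change, unemployed and labor force both rise by 4.71 → E = 107.95, U = 15.73, labor force = 123.68 million.
New unemployment rate = 15.73 / 123.68 = 12.72%.

New unemployment rate ≈ 12.72%.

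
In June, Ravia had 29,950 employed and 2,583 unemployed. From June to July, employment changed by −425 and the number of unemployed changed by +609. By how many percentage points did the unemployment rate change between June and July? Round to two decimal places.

June: labor force = 29,950 + 2,583 = 32,533; u = 2,583/32,533 = 7.94%.
July: labor force = 29,525 + 3,192 = 32,717; u = 3,192/32,717 = 9.76%.
Change = 9.76% − 7.94% = +1.82 pp.

The unemployment rate changed by +1.82 percentage points.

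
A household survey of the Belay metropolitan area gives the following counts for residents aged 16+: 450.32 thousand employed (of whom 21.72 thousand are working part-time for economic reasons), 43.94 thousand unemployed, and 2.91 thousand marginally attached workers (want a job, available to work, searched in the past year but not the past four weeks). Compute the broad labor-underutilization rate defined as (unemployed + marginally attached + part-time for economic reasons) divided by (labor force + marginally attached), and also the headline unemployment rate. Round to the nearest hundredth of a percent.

Labor force = 450.32 + 43.94 = 494.26 thousand.
Numerator = 43.94 + 2.91 + 21.72 = 68.57 thousand.
Denominator = 494.26 + 2.91 = 497.17 thousand.
Broad rate = 68.57 / 497.17 = 13.79%.
Headline unemployment rate = 43.94 / 494.26 = 8.89%.

Broad underutilization rate ≈ 13.79%; headline unemployment rate ≈ 8.89%.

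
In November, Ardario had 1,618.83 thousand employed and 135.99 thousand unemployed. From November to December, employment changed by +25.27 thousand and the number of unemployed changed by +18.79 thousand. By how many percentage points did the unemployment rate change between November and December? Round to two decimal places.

The unemployment rate changed by +0.85 percentage points.

November: labor force = 1,618.83 + 135.99 = 1,754.82; u = 135.99/1,754.82 = 7.75%.
December: labor force = 1,644.10 + 154.78 = 1,798.88; u = 154.78/1,798.88 = 8.60%.
Change = 8.60% − 7.75% = +0.85 pp.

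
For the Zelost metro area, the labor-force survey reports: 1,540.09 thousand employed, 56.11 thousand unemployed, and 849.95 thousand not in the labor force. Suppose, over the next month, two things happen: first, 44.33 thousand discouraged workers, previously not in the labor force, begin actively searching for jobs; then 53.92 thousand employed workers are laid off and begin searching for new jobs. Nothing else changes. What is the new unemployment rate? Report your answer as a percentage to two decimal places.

Initially, labor force = 1,540.09 + 56.11 = 1,596.20 thousand, so u = 56.11/1,596.20 = 3.52%.
After the first change, unemployed and labor force both rise by 44.33 → E = 1,540.09, U = 100.44, labor force = 1,640.53 thousand.
After the second change, employed falls and unemployed rises by 53.92; labor force unchanged → E = 1,486.17, U = 154.36, labor force = 1,640.53 thousand.
New unemployment rate = 154.36 / 1,640.53 = 9.41%.

New unemployment rate ≈ 9.41%.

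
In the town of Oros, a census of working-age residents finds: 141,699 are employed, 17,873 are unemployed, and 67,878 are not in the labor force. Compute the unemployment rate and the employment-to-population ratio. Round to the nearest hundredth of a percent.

Unemployment rate ≈ 11.20%; employment-population ratio ≈ 62.30%.

Labor force = employed + unemployed = 141,699 + 17,873 = 159,572.
Working-age population = 159,572 + 67,878 = 227,450.
Unemployment rate = 17,873 / 159,572 = 11.20%.
Employment-population ratio = 141,699 / 227,450 = 62.30%.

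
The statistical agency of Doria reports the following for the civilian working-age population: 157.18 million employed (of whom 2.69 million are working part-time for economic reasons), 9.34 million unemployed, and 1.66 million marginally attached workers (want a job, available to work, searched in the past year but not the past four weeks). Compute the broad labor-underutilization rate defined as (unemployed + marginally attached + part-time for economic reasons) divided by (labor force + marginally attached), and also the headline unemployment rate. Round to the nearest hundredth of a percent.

Labor force = 157.18 + 9.34 = 166.52 million.
Numerator = 9.34 + 1.66 + 2.69 = 13.69 million.
Denominator = 166.52 + 1.66 = 168.18 million.
Broad rate = 13.69 / 168.18 = 8.14%.
Headline unemployment rate = 9.34 / 166.52 = 5.61%.

Broad underutilization rate ≈ 8.14%; headline unemployment rate ≈ 5.61%.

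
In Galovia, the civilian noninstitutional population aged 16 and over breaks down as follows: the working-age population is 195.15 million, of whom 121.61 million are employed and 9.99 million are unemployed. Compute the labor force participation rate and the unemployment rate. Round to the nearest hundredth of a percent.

Labor force participation rate ≈ 67.44%; unemployment rate ≈ 7.59%.

Labor force = employed + unemployed = 121.61 + 9.99 = 131.60 million.
Unemployment rate = 9.99 / 131.60 = 7.59%.
Labor force participation rate = 131.60 / 195.15 = 67.44%.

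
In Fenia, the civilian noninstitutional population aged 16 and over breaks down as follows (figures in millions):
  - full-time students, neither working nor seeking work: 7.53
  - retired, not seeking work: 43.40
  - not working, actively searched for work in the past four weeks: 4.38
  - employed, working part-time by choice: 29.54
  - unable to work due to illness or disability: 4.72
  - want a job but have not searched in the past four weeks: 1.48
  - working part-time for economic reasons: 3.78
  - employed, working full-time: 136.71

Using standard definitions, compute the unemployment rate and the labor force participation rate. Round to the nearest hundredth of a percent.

Unemployment rate ≈ 2.51%; labor force participation rate ≈ 75.33%.

Employed = 29.54 + 3.78 + 136.71 = 170.03 million (anyone who worked, including part-time for economic reasons, counts as employed).
Unemployed = 4.38 million.
Labor force = 170.03 + 4.38 = 174.41 million.
Not in labor force = 7.53 + 43.40 + 4.72 + 1.48 = 57.13 million (those not working and not actively searching are outside the labor force — including those who want a job but have given up searching).
Civilian working-age population = 174.41 + 57.13 = 231.54 million.
Unemployment rate = 4.38 / 174.41 = 2.51%.
Labor force participation rate = 174.41 / 231.54 = 75.33%.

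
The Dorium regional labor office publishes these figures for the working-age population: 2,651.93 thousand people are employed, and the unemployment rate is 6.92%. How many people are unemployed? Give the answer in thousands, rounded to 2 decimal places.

About 197.16 thousand are unemployed.

Let U be the number unemployed. The labor force is E + U, and U/(E+U) = 0.0692.
So U = 0.0692 × 2,651.93 / (1 − 0.0692) = 183.5136 / 0.9308 ≈ 197.16 thousand.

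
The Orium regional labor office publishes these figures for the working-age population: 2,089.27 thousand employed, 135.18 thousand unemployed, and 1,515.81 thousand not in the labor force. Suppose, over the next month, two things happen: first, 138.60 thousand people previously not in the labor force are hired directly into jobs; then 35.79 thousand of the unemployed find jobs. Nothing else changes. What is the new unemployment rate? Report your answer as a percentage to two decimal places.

Initially, labor force = 2,089.27 + 135.18 = 2,224.45 thousand, so u = 135.18/2,224.45 = 6.08%.
After the first change, employed and labor force both rise by 138.60; unemployed unchanged → E = 2,227.87, U = 135.18, labor force = 2,363.05 thousand.
After the second change, unemployed falls and employed rises by 35.79; labor force unchanged → E = 2,263.66, U = 99.39, labor force = 2,363.05 thousand.
New unemployment rate = 99.39 / 2,363.05 = 4.21%.

New unemployment rate ≈ 4.21%.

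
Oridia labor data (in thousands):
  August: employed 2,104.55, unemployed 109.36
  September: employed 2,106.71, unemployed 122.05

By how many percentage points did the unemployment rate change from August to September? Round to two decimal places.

The unemployment rate changed by +0.54 percentage points.

August: labor force = 2,104.55 + 109.36 = 2,213.91; u = 109.36/2,213.91 = 4.94%.
September: labor force = 2,106.71 + 122.05 = 2,228.76; u = 122.05/2,228.76 = 5.48%.
Change = 5.48% − 4.94% = +0.54 pp.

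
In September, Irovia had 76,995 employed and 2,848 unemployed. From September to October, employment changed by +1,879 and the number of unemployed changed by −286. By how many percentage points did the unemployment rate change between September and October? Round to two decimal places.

September: labor force = 76,995 + 2,848 = 79,843; u = 2,848/79,843 = 3.57%.
October: labor force = 78,874 + 2,562 = 81,436; u = 2,562/81,436 = 3.15%.
Change = 3.15% − 3.57% = −0.42 pp.

The unemployment rate changed by −0.42 percentage points.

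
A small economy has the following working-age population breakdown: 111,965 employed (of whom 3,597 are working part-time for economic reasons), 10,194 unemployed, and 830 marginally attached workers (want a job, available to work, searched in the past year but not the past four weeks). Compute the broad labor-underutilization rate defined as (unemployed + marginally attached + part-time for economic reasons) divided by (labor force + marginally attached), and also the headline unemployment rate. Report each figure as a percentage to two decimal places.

Labor force = 111,965 + 10,194 = 122,159.
Numerator = 10,194 + 830 + 3,597 = 14,621.
Denominator = 122,159 + 830 = 122,989.
Broad rate = 14,621 / 122,989 = 11.89%.
Headline unemployment rate = 10,194 / 122,159 = 8.34%.

Broad underutilization rate ≈ 11.89%; headline unemployment rate ≈ 8.34%.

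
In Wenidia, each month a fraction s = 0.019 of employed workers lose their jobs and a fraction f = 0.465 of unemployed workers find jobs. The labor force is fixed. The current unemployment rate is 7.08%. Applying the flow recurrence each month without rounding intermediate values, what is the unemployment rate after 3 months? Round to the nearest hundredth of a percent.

With a fixed labor force, u_{t+1} = u_t + s·(1−u_t) − f·u_t = u_t·(1−s−f) + s.
Here 1−s−f = 0.516 and s = 0.019.
u_1 = 0.070800 × 0.516 + 0.019 = 0.055533.
u_2 = 0.055533 × 0.516 + 0.019 = 0.047655.
u_3 = 0.047655 × 0.516 + 0.019 = 0.043590.

Unemployment rate after three months ≈ 4.36%.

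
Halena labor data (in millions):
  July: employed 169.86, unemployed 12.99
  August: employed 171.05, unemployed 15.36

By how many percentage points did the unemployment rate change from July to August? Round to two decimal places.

July: labor force = 169.86 + 12.99 = 182.85; u = 12.99/182.85 = 7.10%.
August: labor force = 171.05 + 15.36 = 186.41; u = 15.36/186.41 = 8.24%.
Change = 8.24% − 7.10% = +1.14 pp.

The unemployment rate changed by +1.14 percentage points.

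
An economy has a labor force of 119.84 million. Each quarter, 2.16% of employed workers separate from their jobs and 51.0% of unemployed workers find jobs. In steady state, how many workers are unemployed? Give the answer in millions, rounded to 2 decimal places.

Steady-state unemployment rate u* = s/(s+f) = 2.16/(2.16+51.0) = 0.040632.
Unemployed = u* × labor force = 0.040632 × 119.84 ≈ 4.87 million.

About 4.87 million are unemployed in steady state.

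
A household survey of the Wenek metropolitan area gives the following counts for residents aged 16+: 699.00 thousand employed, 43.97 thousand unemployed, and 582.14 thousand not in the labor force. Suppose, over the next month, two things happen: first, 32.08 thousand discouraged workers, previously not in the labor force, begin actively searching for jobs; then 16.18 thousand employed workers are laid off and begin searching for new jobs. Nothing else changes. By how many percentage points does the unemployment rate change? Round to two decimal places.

The unemployment rate changes by +5.98 percentage points.

Initially, labor force = 699.00 + 43.97 = 742.97 thousand, so u = 43.97/742.97 = 5.92%.
After the first change, unemployed and labor force both rise by 32.08 → E = 699.00, U = 76.05, labor force = 775.05 thousand.
After the second change, employed falls and unemployed rises by 16.18; labor force unchanged → E = 682.82, U = 92.23, labor force = 775.05 thousand.
New unemployment rate = 92.23 / 775.05 = 11.90%.
Change = 11.90% − 5.92% = +5.98 percentage points.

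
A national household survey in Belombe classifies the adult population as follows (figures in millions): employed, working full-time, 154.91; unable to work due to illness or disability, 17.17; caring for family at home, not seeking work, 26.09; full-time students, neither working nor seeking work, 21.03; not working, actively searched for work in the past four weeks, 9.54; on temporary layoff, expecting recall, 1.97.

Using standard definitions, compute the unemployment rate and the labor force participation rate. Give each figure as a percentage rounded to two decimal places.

Employed = 154.91 million.
Unemployed = 9.54 + 1.97 = 11.51 million (jobless and actively searching, or on temporary layoff).
Labor force = 154.91 + 11.51 = 166.42 million.
Not in labor force = 17.17 + 26.09 + 21.03 = 64.29 million (those not working and not actively searching are outside the labor force).
Civilian working-age population = 166.42 + 64.29 = 230.71 million.
Unemployment rate = 11.51 / 166.42 = 6.92%.
Labor force participation rate = 166.42 / 230.71 = 72.13%.

Unemployment rate ≈ 6.92%; labor force participation rate ≈ 72.13%.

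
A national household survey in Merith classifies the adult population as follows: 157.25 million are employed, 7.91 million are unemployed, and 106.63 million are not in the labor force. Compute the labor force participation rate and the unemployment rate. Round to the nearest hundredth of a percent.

Labor force participation rate ≈ 60.77%; unemployment rate ≈ 4.79%.

Labor force = employed + unemployed = 157.25 + 7.91 = 165.16 million.
Working-age population = 165.16 + 106.63 = 271.79 million.
Unemployment rate = 7.91 / 165.16 = 4.79%.
Labor force participation rate = 165.16 / 271.79 = 60.77%.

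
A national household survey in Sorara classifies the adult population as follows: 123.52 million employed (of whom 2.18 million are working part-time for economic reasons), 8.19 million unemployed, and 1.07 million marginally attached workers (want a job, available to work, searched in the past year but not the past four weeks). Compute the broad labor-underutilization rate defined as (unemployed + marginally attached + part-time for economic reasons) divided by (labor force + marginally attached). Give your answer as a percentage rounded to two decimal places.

Broad underutilization rate ≈ 8.62%.

Labor force = 123.52 + 8.19 = 131.71 million.
Numerator = 8.19 + 1.07 + 2.18 = 11.44 million.
Denominator = 131.71 + 1.07 = 132.78 million.
Broad rate = 11.44 / 132.78 = 8.62%.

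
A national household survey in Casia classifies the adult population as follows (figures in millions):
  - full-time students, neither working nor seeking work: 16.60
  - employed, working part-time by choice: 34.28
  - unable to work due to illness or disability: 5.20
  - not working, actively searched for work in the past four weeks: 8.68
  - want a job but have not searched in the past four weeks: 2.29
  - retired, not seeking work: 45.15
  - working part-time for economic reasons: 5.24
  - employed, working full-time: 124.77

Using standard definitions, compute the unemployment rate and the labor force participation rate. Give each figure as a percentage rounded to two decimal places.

Employed = 34.28 + 5.24 + 124.77 = 164.29 million (anyone who worked, including part-time for economic reasons, counts as employed).
Unemployed = 8.68 million.
Labor force = 164.29 + 8.68 = 172.97 million.
Not in labor force = 16.60 + 5.20 + 2.29 + 45.15 = 69.24 million (those not working and not actively searching are outside the labor force — including those who want a job but have given up searching).
Civilian working-age population = 172.97 + 69.24 = 242.21 million.
Unemployment rate = 8.68 / 172.97 = 5.02%.
Labor force participation rate = 172.97 / 242.21 = 71.41%.

Unemployment rate ≈ 5.02%; labor force participation rate ≈ 71.41%.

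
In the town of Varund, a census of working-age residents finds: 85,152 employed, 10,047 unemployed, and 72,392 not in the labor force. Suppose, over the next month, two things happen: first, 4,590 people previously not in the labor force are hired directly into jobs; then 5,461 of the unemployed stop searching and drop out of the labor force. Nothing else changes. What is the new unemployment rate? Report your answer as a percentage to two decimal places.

New unemployment rate ≈ 4.86%.

Initially, labor force = 85,152 + 10,047 = 95,199, so u = 10,047/95,199 = 10.55%.
After the first change, employed and labor force both rise by 4,590; unemployed unchanged → E = 89,742, U = 10,047, labor force = 99,789.
After the second change, unemployed and labor force both fall by 5,461 → E = 89,742, U = 4,586, labor force = 94,328.
New unemployment rate = 4,586 / 94,328 = 4.86%.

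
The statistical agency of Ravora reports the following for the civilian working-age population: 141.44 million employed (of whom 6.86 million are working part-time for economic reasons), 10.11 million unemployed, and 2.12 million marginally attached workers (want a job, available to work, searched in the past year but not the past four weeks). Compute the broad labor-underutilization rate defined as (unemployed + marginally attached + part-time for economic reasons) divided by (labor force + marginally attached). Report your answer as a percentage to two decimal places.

Broad underutilization rate ≈ 12.42%.

Labor force = 141.44 + 10.11 = 151.55 million.
Numerator = 10.11 + 2.12 + 6.86 = 19.09 million.
Denominator = 151.55 + 2.12 = 153.67 million.
Broad rate = 19.09 / 153.67 = 12.42%.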